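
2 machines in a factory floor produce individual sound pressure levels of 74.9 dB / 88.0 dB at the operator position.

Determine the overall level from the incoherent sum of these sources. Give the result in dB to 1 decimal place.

88.2 dB

Converting to relative power and adding: 10^(74.9/10) + 10^(88.0/10) = 6.619e+08.
L_total = 10·log₁₀(6.619e+08) = 88.2 dB.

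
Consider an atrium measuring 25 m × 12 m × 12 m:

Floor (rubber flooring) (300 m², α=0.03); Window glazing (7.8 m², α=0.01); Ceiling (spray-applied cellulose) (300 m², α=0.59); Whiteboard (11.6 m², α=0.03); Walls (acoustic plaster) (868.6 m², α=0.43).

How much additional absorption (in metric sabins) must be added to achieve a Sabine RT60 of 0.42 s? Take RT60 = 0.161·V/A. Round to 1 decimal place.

820.1 sabins

Total absorption A₁ = 300·0.03 + 7.8·0.01 + 300·0.59 + 11.6·0.03 + 868.6·0.43
  = 9.000 + 0.078 + 177.000 + 0.348 + 373.498 = 559.924 m² sabins.
V = 3600 m³. Required absorption A₂ = 0.161 × 3600 / 0.42 = 1380.000 sabins.
Shortfall: 1380.000 − 559.924 = 820.1 sabins.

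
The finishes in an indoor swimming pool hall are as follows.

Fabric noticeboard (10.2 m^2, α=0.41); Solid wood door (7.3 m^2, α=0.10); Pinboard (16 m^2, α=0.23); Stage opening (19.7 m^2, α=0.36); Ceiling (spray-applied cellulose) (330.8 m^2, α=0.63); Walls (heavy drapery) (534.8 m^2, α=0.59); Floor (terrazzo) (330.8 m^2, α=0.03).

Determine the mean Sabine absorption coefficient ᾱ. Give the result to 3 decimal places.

0.440

S = Σ Sᵢ = 10.2 + 7.3 + 16 + 19.7 + 330.8 + 534.8 + 330.8 = 1249.6 m^2.
A = 10.2×0.41 + 7.3×0.10 + 16×0.23 + 19.7×0.36 + 330.8×0.63 + 534.8×0.59 + 330.8×0.03 = 549.544 sabins.
ᾱ = A/S = 0.440.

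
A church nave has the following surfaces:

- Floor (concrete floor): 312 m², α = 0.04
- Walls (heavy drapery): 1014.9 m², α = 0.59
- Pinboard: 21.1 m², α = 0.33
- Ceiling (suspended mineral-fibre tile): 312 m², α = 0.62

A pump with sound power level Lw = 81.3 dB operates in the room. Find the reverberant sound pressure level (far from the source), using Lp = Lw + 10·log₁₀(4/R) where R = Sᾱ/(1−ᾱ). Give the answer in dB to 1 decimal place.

55.3 dB

A = 811.674 sabins; S = 1660.0 m².
ᾱ = 811.674/1660.0 = 0.4890; R = Sᾱ/(1−ᾱ) = 811.674/(1−0.4890) = 1588.403 m².
Lp = Lw + 10 log₁₀(4/R) = 81.3 -25.99 = 55.3 dB.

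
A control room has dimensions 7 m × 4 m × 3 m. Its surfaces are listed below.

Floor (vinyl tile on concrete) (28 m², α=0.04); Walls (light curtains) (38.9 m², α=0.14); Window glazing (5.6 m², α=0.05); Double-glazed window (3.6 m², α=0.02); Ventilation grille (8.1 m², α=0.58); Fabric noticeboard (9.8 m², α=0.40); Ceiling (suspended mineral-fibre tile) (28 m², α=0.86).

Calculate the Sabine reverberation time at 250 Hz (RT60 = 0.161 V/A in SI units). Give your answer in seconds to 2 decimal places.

Total absorption A = 28×0.04 + 38.9×0.14 + 5.6×0.05 + 3.6×0.02 + 8.1×0.58 + 9.8×0.40 + 28×0.86
  = 1.120 + 5.446 + 0.280 + 0.072 + 4.698 + 3.920 + 24.080 = 39.616 m² sabins.
Room volume: 84 m³.
Sabine: RT60 = 0.161 × 84 / 39.616 = 0.34 s.

0.34 seconds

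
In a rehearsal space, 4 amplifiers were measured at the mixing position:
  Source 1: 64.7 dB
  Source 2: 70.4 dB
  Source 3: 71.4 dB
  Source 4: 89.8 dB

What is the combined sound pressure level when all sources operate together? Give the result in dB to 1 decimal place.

89.9 dB

Σ 10^(Lᵢ/10) = 9.827e+08.
Back to dB: 10·log₁₀ Σ = 89.9 dB.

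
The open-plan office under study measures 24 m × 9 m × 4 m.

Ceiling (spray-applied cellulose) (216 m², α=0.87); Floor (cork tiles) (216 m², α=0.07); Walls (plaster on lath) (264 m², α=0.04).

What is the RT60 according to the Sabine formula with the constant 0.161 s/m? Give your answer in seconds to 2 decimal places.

0.65 s

Equivalent absorption area: A = 216·0.87 + 216·0.07 + 264·0.04 = 213.600 m².
V = 24·9·4 = 864 m³.
Sabine: RT60 = 0.161 × 864 / 213.600 = 0.65 s.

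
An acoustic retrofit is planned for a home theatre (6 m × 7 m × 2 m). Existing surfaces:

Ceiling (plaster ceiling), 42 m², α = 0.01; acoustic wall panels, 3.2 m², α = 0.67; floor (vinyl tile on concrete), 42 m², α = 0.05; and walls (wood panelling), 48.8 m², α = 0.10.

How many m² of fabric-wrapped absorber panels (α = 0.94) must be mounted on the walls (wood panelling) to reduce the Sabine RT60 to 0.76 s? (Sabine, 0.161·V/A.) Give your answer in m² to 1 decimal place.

9.8

Summing Sᵢαᵢ: 0.420 + 2.144 + 2.100 + 4.880 → A₁ = 9.544 sabins.
Required A₂ = 0.161·84/0.76 = 17.795 sabins.
Absorption to add: 17.795 − 9.544 = 8.251 sabins.
Each m² of panel replacing the walls (wood panelling) adds (0.94 − 0.10) = 0.84 sabins.
Area = ΔA/Δα = 8.251/0.84 = 9.8 m².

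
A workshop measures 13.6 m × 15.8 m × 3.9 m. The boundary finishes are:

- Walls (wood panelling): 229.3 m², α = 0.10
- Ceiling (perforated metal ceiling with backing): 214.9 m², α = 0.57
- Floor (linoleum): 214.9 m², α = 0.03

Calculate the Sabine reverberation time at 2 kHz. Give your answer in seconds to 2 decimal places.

0.89 s

Summing Sᵢαᵢ: 22.930 + 122.493 + 6.447 → A = 151.870 sabins.
Volume V = 13.6 × 15.8 × 3.9 = 838.032 m³.
RT60 = 0.161 · V / A = 0.161 × 838.032 / 151.870 = 0.89 s.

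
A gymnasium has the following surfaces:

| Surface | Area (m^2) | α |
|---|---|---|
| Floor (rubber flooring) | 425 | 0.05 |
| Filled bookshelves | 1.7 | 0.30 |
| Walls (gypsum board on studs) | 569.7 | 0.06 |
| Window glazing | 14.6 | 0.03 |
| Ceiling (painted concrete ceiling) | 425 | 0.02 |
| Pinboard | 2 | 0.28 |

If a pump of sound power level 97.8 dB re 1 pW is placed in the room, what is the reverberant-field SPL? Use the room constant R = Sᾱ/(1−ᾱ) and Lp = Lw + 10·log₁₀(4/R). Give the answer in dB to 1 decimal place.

Σ(Sᵢαᵢ) = 425·0.05 + 1.7·0.30 + 569.7·0.06 + 14.6·0.03 + 425·0.02 + 2·0.28 = 65.440; total area S = 1438.0 m^2.
ᾱ = 65.440/1438.0 = 0.0455; R = Sᾱ/(1−ᾱ) = 65.440/(1−0.0455) = 68.559 m^2.
Lp = Lw + 10 log₁₀(4/R) = 97.8 -12.34 = 85.5 dB.

85.5 dB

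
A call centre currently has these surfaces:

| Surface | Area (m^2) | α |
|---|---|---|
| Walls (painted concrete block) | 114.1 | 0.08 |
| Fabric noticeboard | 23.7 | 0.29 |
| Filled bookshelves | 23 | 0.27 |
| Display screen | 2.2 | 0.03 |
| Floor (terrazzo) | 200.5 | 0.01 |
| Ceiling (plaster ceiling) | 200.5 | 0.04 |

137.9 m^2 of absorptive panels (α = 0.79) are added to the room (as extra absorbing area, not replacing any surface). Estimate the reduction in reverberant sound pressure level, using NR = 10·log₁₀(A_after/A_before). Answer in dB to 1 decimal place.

Total absorption A_before = 114.1×0.08 + 23.7×0.29 + 23×0.27 + 2.2×0.03 + 200.5×0.01 + 200.5×0.04
  = 9.128 + 6.873 + 6.210 + 0.066 + 2.005 + 8.020 = 32.302 m^2 sabins.
Added absorption = 137.9 × 0.79 = 108.941 sabins.
New total A_after = 141.243 sabins.
Reduction = 10 log₁₀(A_after/A_before) = 10 log₁₀(4.3726) = 6.4 dB.

6.4 dB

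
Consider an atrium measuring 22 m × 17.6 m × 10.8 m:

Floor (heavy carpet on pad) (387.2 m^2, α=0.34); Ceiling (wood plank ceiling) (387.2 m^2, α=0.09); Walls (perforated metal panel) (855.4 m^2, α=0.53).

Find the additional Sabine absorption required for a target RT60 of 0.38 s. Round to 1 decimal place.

Summing Sᵢαᵢ: 131.648 + 34.848 + 453.362 → A₁ = 619.858 sabins.
For T = 0.38 s, need A₂ = 0.161·V/T = 0.161·4181.76/0.38 = 1771.746 sabins.
ΔA = A₂ − A₁ = 1771.746 − 619.858 = 1151.9 sabins.

1151.9 sabins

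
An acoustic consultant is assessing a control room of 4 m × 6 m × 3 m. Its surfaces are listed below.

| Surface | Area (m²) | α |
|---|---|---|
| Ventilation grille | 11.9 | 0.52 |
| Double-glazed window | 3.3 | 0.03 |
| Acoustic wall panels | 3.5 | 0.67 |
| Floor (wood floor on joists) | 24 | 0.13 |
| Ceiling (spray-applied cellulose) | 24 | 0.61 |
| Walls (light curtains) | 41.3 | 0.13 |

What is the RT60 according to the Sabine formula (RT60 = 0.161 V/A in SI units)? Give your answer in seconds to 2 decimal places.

Equivalent absorption area: A = 11.9·0.52 + 3.3·0.03 + 3.5·0.67 + 24·0.13 + 24·0.61 + 41.3·0.13 = 31.761 m².
Volume V = 4 × 6 × 3 = 72 m³.
Sabine: RT60 = 0.161 × 72 / 31.761 = 0.36 s.

0.36 s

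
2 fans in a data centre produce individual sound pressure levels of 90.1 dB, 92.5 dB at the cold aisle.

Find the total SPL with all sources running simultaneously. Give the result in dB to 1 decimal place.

94.5 dB

Sum in the linear (power) domain: Σ 10^(Lᵢ/10) = 10^(90.1/10) + 10^(92.5/10) = 2.802e+09.
L_total = 10·log₁₀(2.802e+09) = 94.5 dB.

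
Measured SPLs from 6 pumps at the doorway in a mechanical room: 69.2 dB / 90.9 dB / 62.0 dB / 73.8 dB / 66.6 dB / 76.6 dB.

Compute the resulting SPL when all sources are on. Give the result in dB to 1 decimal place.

Σ 10^(Lᵢ/10) = 1.314e+09.
Back to dB: 10·log₁₀ Σ = 91.2 dB.

91.2 dB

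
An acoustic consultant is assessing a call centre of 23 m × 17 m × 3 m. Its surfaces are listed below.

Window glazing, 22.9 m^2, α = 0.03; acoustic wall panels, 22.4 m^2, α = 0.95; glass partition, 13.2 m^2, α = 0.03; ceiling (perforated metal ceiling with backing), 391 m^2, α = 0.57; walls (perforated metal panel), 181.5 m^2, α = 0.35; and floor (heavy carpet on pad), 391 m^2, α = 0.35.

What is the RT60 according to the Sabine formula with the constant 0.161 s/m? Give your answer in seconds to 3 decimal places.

0.424 seconds

Equivalent absorption area: A = 22.9*0.03 + 22.4*0.95 + 13.2*0.03 + 391*0.57 + 181.5*0.35 + 391*0.35 = 445.608 m^2.
Volume V = 23 × 17 × 3 = 1173 m³.
RT60 = 0.161 · V / A = 0.161 × 1173 / 445.608 = 0.424 s.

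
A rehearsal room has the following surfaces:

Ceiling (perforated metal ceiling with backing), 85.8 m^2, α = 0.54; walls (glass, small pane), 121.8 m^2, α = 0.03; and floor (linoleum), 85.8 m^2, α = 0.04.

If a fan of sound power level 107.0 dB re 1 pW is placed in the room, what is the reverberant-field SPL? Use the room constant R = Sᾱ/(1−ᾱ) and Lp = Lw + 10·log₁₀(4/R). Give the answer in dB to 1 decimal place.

94.9 dB

Σ(Sᵢαᵢ) = 85.8×0.54 + 121.8×0.03 + 85.8×0.04 = 53.418; total area S = 293.4 m^2.
ᾱ = 0.1821, so room constant R = A/(1−ᾱ) = 65.311 m^2.
Lp = 107.0 + 10·log₁₀(4/65.311) = 107.0 + (-12.13) = 94.9 dB.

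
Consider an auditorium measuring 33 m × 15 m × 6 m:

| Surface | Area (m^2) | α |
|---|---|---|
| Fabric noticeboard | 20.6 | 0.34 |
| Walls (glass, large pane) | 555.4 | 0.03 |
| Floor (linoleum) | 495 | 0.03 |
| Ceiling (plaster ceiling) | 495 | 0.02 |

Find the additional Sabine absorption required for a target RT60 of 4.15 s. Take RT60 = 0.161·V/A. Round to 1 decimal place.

A₁ = Σ Sᵢαᵢ = 20.6·0.34 + 555.4·0.03 + 495·0.03 + 495·0.02 = 48.416 sabins.
V = 2970 m³. Required absorption A₂ = 0.161 × 2970 / 4.15 = 115.222 sabins.
ΔA = A₂ − A₁ = 115.222 − 48.416 = 66.8 sabins.

66.8 sabins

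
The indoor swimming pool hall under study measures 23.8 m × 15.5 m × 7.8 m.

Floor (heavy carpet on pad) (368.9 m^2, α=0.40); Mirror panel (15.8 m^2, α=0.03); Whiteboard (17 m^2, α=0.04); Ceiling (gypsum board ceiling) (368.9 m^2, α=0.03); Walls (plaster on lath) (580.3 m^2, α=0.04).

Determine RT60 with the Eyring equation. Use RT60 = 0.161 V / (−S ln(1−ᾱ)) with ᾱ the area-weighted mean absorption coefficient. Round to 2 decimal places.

2.36 s

S = Σ Sᵢ = 1350.9 m^2.
Absorption A = 368.9×0.40 + 15.8×0.03 + 17×0.04 + 368.9×0.03 + 580.3×0.04 = 182.993 sabins.
Mean coefficient ᾱ = A/S = 0.1355.
Eyring denominator: −S ln(1−ᾱ) = 196.696.
V = 23.8 × 15.5 × 7.8 = 2877.42 m³.
RT60 = 0.161 × 2877.42 / 196.696 = 2.36 s.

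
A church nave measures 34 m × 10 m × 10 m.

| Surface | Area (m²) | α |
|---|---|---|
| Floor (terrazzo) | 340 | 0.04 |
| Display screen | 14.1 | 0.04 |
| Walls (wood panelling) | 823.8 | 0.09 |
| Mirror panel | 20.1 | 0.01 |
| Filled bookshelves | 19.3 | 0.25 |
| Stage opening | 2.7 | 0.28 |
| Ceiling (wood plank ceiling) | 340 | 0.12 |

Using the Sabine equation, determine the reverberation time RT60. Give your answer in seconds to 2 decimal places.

4.06 s

Total absorption A = 340×0.04 + 14.1×0.04 + 823.8×0.09 + 20.1×0.01 + 19.3×0.25 + 2.7×0.28 + 340×0.12
  = 13.600 + 0.564 + 74.142 + 0.201 + 4.825 + 0.756 + 40.800 = 134.888 m² sabins.
Volume V = 34 × 10 × 10 = 3400 m³.
T = 0.161 V/A = 0.161·3400/134.888 = 4.06 s.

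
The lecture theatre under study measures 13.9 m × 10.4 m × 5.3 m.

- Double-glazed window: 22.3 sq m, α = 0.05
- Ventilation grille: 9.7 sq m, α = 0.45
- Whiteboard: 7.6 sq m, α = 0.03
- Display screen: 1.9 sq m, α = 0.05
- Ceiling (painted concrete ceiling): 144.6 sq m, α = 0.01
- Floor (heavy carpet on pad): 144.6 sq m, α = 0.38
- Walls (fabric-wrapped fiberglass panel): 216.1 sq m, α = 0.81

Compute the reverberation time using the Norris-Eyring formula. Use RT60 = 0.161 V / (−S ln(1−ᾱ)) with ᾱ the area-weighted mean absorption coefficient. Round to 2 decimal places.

0.40 s

S = Σ Sᵢ = 546.8 sq m.
Absorption A = 22.3×0.05 + 9.7×0.45 + 7.6×0.03 + 1.9×0.05 + 144.6×0.01 + 144.6×0.38 + 216.1×0.81 = 237.238 sabins.
Mean coefficient ᾱ = A/S = 0.4339.
−S·ln(1−ᾱ) = −546.8 × ln(1 − 0.4339) = 311.121.
V = 13.9 × 10.4 × 5.3 = 766.168 m³.
T = 0.161·V/[−S·ln(1−ᾱ)] = 0.161·766.168/311.121 = 0.40 s.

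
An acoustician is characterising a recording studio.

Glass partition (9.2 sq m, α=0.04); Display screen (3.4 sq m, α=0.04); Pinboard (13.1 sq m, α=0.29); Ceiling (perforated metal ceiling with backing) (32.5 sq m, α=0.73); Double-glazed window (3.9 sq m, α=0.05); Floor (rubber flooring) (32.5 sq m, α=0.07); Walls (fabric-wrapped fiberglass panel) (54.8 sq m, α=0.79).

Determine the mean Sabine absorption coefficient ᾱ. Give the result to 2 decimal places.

0.49

Total surface area S = 149.4 sq m.
Σ(Sᵢαᵢ) = 9.2·0.04 + 3.4·0.04 + 13.1·0.29 + 32.5·0.73 + 3.9·0.05 + 32.5·0.07 + 54.8·0.79 = 73.790.
ᾱ = A/S = 0.49.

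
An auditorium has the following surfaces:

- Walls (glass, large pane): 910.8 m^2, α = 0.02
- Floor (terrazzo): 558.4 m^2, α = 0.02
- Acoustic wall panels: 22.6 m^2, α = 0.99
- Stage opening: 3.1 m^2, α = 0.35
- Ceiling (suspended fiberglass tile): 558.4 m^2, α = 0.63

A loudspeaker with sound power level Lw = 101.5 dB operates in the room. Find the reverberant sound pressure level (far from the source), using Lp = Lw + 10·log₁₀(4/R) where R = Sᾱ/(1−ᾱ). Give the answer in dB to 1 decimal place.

80.5 dB

Σ(Sᵢαᵢ) = 910.8·0.02 + 558.4·0.02 + 22.6·0.99 + 3.1·0.35 + 558.4·0.63 = 404.635; total area S = 2053.3 m^2.
ᾱ = 0.1971, so room constant R = A/(1−ᾱ) = 503.967 m^2.
Lp = 101.5 + 10·log₁₀(4/503.967) = 101.5 + (-21.00) = 80.5 dB.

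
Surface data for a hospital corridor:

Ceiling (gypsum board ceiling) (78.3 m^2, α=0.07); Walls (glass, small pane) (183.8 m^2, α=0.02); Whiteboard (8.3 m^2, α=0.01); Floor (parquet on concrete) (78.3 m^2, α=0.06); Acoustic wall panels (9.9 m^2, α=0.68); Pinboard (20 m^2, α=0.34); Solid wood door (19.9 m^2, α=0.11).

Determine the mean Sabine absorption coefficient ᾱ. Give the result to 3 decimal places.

Total surface area S = 398.5 m^2.
Weighted sum Σ Sα = 29.659.
ᾱ = A/S = 0.074.

0.074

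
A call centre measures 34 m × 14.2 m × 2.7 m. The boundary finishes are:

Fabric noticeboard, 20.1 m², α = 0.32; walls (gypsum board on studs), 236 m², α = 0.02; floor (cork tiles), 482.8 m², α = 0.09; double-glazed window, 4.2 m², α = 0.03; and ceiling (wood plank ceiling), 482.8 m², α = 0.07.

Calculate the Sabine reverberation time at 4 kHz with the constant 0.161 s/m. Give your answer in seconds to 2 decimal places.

Total absorption A = 20.1×0.32 + 236×0.02 + 482.8×0.09 + 4.2×0.03 + 482.8×0.07
  = 6.432 + 4.720 + 43.452 + 0.126 + 33.796 = 88.526 m² sabins.
Room volume: 1303.56 m³.
T = 0.161 V/A = 0.161·1303.56/88.526 = 2.37 s.

2.37 s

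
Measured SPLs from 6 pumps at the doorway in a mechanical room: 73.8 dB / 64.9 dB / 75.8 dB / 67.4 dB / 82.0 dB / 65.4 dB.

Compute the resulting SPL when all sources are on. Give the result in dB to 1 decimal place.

83.7 dB

Converting to relative power and adding: 10^(73.8/10) + 10^(64.9/10) + 10^(75.8/10) + 10^(67.4/10) + 10^(82.0/10) + 10^(65.4/10) = 2.325e+08.
Back to dB: 10·log₁₀ Σ = 83.7 dB.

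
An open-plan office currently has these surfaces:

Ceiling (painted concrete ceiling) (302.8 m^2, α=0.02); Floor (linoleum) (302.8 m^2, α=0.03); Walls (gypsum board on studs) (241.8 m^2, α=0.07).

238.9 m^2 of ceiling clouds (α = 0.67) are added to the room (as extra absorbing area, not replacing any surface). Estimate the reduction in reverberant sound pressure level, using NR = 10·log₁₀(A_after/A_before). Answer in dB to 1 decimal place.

Equivalent absorption area: A_before = 302.8×0.02 + 302.8×0.03 + 241.8×0.07 = 32.066 m^2.
Treatment contributes 238.9·0.67 = 160.063 sabins.
New total A_after = 192.129 sabins.
Reduction = 10 log₁₀(A_after/A_before) = 10 log₁₀(5.9917) = 7.8 dB.

7.8 dB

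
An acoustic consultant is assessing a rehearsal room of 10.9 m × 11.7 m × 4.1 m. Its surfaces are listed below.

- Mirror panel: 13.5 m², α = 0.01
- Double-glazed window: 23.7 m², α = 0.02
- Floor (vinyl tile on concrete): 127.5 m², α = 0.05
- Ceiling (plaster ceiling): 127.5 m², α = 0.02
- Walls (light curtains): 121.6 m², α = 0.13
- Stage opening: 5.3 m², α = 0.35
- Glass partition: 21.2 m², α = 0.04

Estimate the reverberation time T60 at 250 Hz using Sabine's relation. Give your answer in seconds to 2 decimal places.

Summing Sᵢαᵢ: 0.135 + 0.474 + 6.375 + 2.550 + 15.808 + 1.855 + 0.848 → A = 28.045 sabins.
V = 10.9·11.7·4.1 = 522.873 m³.
RT60 = 0.161 · V / A = 0.161 × 522.873 / 28.045 = 3.00 s.

3.00 seconds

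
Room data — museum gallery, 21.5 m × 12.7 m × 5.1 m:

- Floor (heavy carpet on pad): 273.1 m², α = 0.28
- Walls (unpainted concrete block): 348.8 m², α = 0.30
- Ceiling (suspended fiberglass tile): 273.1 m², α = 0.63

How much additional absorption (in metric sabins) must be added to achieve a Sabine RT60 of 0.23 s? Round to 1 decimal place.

621.6 sabins

Equivalent absorption area: A₁ = 273.1*0.28 + 348.8*0.30 + 273.1*0.63 = 353.161 m².
Target A₂ = 0.161·1392.555/0.23 = 974.788 sabins (V = 1392.555 m³).
Shortfall: 974.788 − 353.161 = 621.6 sabins.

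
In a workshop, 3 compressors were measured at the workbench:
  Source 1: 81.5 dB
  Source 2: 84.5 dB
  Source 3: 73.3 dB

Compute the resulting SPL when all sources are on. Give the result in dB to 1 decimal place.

86.5 dB

Sum in the linear (power) domain: Σ 10^(Lᵢ/10) = 10^(81.5/10) + 10^(84.5/10) + 10^(73.3/10) = 4.445e+08.
Combined level = 10 log₁₀(4.445e+08) = 86.5 dB.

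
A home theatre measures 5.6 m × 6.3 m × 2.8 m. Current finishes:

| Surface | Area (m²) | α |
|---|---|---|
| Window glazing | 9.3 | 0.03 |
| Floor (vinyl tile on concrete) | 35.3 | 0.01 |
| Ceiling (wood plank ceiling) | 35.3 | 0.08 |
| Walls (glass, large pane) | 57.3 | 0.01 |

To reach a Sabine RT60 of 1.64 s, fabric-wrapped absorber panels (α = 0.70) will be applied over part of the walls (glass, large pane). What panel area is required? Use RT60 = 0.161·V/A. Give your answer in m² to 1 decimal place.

8.2

Total absorption A₁ = 9.3·0.03 + 35.3·0.01 + 35.3·0.08 + 57.3·0.01
  = 0.279 + 0.353 + 2.824 + 0.573 = 4.029 m² sabins.
V = 98.784 m³. Target absorption A₂ = 0.161 × 98.784 / 1.64 = 9.698 sabins.
Absorption to add: 9.698 − 4.029 = 5.669 sabins.
Net gain per m²: Δα = 0.70 − 0.01 = 0.69.
Area = ΔA/Δα = 5.669/0.69 = 8.2 m².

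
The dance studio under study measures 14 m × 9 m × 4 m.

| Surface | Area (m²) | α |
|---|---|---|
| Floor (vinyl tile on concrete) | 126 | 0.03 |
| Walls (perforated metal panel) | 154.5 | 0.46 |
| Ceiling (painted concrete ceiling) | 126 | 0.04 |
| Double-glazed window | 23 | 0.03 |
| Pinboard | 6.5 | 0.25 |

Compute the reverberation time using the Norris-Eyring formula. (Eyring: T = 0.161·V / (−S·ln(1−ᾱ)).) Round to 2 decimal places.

S = Σ Sᵢ = 436.0 m².
Σ(Sᵢαᵢ) = 126×0.03 + 154.5×0.46 + 126×0.04 + 23×0.03 + 6.5×0.25 = 82.205.
ᾱ = 82.205 / 436.0 = 0.1885.
Eyring denominator: −S ln(1−ᾱ) = 91.068.
V = 14 × 9 × 4 = 504 m³.
T = 0.161·V/[−S·ln(1−ᾱ)] = 0.161·504/91.068 = 0.89 s.

0.89 seconds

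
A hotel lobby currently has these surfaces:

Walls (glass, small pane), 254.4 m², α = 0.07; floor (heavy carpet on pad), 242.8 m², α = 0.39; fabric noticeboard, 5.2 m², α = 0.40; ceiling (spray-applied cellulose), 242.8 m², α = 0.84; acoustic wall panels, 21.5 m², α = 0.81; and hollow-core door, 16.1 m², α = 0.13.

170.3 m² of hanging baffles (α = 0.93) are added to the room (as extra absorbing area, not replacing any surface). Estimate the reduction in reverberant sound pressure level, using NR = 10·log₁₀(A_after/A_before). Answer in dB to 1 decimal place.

Equivalent absorption area: A_before = 254.4*0.07 + 242.8*0.39 + 5.2*0.40 + 242.8*0.84 + 21.5*0.81 + 16.1*0.13 = 338.040 m².
Added absorption = 170.3 × 0.93 = 158.379 sabins.
A_after = 338.040 + 158.379 = 496.419 sabins.
NR = 10·log₁₀(496.419/338.040) = 1.7 dB.

1.7 dB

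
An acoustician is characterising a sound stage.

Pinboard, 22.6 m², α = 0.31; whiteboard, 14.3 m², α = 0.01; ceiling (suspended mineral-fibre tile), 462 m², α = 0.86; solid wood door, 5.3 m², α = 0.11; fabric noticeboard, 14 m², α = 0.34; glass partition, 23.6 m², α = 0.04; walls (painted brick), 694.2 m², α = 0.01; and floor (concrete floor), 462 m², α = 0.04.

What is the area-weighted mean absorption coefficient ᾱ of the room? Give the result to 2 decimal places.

0.26

S = Σ Sᵢ = 22.6 + 14.3 + 462 + 5.3 + 14 + 23.6 + 694.2 + 462 = 1698.0 m².
Weighted sum Σ Sα = 436.178.
ᾱ = 436.178 / 1698.0 = 0.26.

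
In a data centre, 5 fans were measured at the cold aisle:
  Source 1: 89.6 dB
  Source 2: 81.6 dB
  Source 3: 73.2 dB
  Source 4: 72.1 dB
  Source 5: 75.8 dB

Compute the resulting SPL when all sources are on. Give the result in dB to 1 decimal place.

90.5 dB

Σ 10^(Lᵢ/10) = 1.132e+09.
Back to dB: 10·log₁₀ Σ = 90.5 dB.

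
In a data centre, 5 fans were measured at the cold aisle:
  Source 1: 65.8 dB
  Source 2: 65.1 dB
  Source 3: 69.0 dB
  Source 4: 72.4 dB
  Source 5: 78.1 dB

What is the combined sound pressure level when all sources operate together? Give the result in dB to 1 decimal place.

79.9 dB

Σ 10^(Lᵢ/10) = 9.692e+07.
L_total = 10·log₁₀(9.692e+07) = 79.9 dB.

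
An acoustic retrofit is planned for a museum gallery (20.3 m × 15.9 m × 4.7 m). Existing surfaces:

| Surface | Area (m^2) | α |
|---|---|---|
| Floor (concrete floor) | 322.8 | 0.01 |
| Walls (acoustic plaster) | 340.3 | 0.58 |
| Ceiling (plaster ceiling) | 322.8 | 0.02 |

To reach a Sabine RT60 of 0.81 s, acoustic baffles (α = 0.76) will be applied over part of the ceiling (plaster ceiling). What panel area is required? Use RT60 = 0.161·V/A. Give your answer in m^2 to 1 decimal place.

127.7

Equivalent absorption area: A₁ = 322.8×0.01 + 340.3×0.58 + 322.8×0.02 = 207.058 m^2.
V = 1517.019 m³. Target absorption A₂ = 0.161 × 1517.019 / 0.81 = 301.531 sabins.
Absorption to add: 301.531 − 207.058 = 94.473 sabins.
Each m^2 of panel replacing the ceiling (plaster ceiling) adds (0.76 − 0.02) = 0.74 sabins.
Panel area = 94.473 / 0.74 = 127.7 m^2.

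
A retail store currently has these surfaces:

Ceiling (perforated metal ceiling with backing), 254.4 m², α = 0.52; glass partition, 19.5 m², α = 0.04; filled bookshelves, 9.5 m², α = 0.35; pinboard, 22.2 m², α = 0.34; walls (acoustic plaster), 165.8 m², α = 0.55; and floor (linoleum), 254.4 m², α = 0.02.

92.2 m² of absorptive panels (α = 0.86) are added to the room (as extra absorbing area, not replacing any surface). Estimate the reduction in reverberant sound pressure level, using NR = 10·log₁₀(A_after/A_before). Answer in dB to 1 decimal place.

1.2 dB

A_before = Σ Sᵢαᵢ = 254.4·0.52 + 19.5·0.04 + 9.5·0.35 + 22.2·0.34 + 165.8·0.55 + 254.4·0.02 = 240.219 sabins.
Treatment contributes 92.2·0.86 = 79.292 sabins.
A_after = 240.219 + 79.292 = 319.511 sabins.
NR = 10·log₁₀(319.511/240.219) = 1.2 dB.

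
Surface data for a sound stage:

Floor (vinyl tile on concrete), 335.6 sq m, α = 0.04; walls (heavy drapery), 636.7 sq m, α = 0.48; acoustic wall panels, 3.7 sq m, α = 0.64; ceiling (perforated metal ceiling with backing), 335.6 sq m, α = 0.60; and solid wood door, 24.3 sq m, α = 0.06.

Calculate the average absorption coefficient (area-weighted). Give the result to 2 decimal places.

0.39

Total surface area S = 1335.9 sq m.
Σ(Sᵢαᵢ) = 335.6·0.04 + 636.7·0.48 + 3.7·0.64 + 335.6·0.60 + 24.3·0.06 = 524.226.
ᾱ = A/S = 0.39.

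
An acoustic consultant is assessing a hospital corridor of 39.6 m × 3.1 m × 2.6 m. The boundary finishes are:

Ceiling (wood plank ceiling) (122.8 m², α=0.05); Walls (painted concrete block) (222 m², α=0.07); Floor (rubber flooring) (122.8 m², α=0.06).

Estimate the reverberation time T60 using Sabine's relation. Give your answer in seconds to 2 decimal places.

A = Σ Sᵢαᵢ = 122.8*0.05 + 222*0.07 + 122.8*0.06 = 29.048 sabins.
Room volume: 319.176 m³.
T = 0.161 V/A = 0.161·319.176/29.048 = 1.77 s.

1.77 sec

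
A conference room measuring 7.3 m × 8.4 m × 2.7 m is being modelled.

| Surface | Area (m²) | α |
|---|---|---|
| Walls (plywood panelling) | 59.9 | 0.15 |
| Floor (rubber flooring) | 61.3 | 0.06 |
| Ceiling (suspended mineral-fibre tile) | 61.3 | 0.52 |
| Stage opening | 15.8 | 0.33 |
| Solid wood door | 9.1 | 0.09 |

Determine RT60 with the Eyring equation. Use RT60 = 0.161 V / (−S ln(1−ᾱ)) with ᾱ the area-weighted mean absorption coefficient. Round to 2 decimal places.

0.46 s

S = Σ Sᵢ = 207.4 m².
Σ(Sᵢαᵢ) = 59.9·0.15 + 61.3·0.06 + 61.3·0.52 + 15.8·0.33 + 9.1·0.09 = 50.572.
ᾱ = 50.572 / 207.4 = 0.2438.
−S·ln(1−ᾱ) = −207.4 × ln(1 − 0.2438) = 57.958.
V = 7.3 × 8.4 × 2.7 = 165.564 m³.
T = 0.161·V/[−S·ln(1−ᾱ)] = 0.161·165.564/57.958 = 0.46 s.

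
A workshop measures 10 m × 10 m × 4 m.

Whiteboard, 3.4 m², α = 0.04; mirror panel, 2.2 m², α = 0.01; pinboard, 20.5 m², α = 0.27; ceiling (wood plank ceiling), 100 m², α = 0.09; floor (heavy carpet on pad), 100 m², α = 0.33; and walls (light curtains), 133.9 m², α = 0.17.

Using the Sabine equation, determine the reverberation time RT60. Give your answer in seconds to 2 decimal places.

0.91 seconds

Total absorption A = 3.4·0.04 + 2.2·0.01 + 20.5·0.27 + 100·0.09 + 100·0.33 + 133.9·0.17
  = 0.136 + 0.022 + 5.535 + 9.000 + 33.000 + 22.763 = 70.456 m² sabins.
V = 10·10·4 = 400 m³.
Sabine: RT60 = 0.161 × 400 / 70.456 = 0.91 s.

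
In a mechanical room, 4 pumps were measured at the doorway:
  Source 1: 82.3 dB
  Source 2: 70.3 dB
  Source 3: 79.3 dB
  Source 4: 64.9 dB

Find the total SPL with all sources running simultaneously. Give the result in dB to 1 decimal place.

Σ 10^(Lᵢ/10) = 2.687e+08.
Back to dB: 10·log₁₀ Σ = 84.3 dB.

84.3 dB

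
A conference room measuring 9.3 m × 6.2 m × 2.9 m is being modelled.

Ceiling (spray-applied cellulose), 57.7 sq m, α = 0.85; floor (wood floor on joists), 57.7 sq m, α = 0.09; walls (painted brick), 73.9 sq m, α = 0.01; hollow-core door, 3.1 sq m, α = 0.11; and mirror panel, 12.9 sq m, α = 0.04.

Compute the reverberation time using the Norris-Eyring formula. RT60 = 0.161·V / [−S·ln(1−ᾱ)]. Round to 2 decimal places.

S = Σ Sᵢ = 205.3 sq m.
Σ(Sᵢαᵢ) = 57.7×0.85 + 57.7×0.09 + 73.9×0.01 + 3.1×0.11 + 12.9×0.04 = 55.834.
Mean coefficient ᾱ = A/S = 0.2720.
−S·ln(1−ᾱ) = −205.3 × ln(1 − 0.2720) = 65.173.
V = 9.3 × 6.2 × 2.9 = 167.214 m³.
RT60 = 0.161 × 167.214 / 65.173 = 0.41 s.

0.41 s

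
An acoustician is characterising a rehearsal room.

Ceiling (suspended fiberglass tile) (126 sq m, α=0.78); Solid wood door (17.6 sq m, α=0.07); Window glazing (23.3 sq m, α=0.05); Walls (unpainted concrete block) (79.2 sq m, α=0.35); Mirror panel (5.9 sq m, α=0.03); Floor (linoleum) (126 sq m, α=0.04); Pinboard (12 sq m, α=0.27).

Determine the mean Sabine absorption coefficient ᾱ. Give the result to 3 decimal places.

Total surface area S = 390.0 sq m.
Weighted sum Σ Sα = 136.854.
ᾱ = A/S = 0.351.

0.351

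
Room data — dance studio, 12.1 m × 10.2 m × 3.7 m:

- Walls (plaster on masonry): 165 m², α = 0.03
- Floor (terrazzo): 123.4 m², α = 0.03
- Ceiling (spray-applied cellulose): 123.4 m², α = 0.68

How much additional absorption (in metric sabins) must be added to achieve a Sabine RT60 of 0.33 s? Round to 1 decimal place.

Equivalent absorption area: A₁ = 165×0.03 + 123.4×0.03 + 123.4×0.68 = 92.564 m².
Target A₂ = 0.161·456.654/0.33 = 222.792 sabins (V = 456.654 m³).
Additional absorption ΔA = 222.792 − 92.564 = 130.2 sabins.

130.2 sabins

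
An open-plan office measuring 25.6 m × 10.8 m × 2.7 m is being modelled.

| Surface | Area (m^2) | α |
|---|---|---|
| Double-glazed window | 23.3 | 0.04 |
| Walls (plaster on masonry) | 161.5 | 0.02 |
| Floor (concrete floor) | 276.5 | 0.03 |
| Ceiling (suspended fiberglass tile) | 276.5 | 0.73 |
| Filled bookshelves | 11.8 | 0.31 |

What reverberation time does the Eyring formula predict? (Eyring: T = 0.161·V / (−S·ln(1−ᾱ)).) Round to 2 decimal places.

0.47 seconds

S = Σ Sᵢ = 749.6 m^2.
Absorption A = 23.3·0.04 + 161.5·0.02 + 276.5·0.03 + 276.5·0.73 + 11.8·0.31 = 217.960 sabins.
Mean coefficient ᾱ = A/S = 0.2908.
Eyring denominator: −S ln(1−ᾱ) = 257.576.
V = 25.6 × 10.8 × 2.7 = 746.496 m³.
T = 0.161·V/[−S·ln(1−ᾱ)] = 0.161·746.496/257.576 = 0.47 s.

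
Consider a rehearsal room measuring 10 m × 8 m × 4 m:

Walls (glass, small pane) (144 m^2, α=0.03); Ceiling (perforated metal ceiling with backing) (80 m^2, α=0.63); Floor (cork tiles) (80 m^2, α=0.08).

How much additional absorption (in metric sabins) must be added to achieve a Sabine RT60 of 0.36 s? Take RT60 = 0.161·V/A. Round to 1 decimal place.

82.0 sabins

Total absorption A₁ = 144×0.03 + 80×0.63 + 80×0.08
  = 4.320 + 50.400 + 6.400 = 61.120 m^2 sabins.
For T = 0.36 s, need A₂ = 0.161·V/T = 0.161·320/0.36 = 143.111 sabins.
Shortfall: 143.111 − 61.120 = 82.0 sabins.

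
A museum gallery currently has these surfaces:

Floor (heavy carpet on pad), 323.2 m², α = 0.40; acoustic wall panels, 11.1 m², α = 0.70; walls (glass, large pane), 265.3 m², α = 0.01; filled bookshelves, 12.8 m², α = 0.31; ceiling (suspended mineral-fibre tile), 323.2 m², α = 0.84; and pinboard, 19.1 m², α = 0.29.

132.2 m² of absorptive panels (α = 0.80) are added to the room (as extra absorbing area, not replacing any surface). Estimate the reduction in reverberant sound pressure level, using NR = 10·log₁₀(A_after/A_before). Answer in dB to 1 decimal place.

Equivalent absorption area: A_before = 323.2×0.40 + 11.1×0.70 + 265.3×0.01 + 12.8×0.31 + 323.2×0.84 + 19.1×0.29 = 420.698 m².
Added absorption = 132.2 × 0.80 = 105.760 sabins.
A_after = 420.698 + 105.760 = 526.458 sabins.
Reduction = 10 log₁₀(A_after/A_before) = 10 log₁₀(1.2514) = 1.0 dB.

1.0 dB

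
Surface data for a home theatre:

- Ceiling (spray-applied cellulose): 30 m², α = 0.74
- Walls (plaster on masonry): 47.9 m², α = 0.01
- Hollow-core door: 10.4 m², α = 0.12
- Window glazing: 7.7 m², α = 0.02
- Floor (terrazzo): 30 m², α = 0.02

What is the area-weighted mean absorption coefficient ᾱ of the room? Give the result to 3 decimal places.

Total surface area S = 126.0 m².
Weighted sum Σ Sα = 24.681.
ᾱ = A/S = 0.196.

0.196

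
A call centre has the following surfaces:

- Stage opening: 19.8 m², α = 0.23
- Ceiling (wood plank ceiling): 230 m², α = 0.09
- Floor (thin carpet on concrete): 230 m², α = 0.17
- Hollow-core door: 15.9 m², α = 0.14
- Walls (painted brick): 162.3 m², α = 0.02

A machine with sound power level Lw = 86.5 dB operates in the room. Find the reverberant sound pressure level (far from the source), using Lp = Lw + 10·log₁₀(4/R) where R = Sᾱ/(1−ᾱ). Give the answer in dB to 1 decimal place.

73.6 dB

Σ(Sᵢαᵢ) = 19.8×0.23 + 230×0.09 + 230×0.17 + 15.9×0.14 + 162.3×0.02 = 69.826; total area S = 658.0 m².
ᾱ = 69.826/658.0 = 0.1061; R = Sᾱ/(1−ᾱ) = 69.826/(1−0.1061) = 78.114 m².
Lp = 86.5 + 10·log₁₀(4/78.114) = 86.5 + (-12.91) = 73.6 dB.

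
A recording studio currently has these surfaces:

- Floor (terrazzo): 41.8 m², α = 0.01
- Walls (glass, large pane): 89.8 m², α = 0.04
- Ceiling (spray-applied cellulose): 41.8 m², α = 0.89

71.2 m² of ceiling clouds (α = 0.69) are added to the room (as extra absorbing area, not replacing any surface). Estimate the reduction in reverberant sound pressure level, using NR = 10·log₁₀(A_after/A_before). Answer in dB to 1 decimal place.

3.4 dB

A_before = Σ Sᵢαᵢ = 41.8·0.01 + 89.8·0.04 + 41.8·0.89 = 41.212 sabins.
Added absorption = 71.2 × 0.69 = 49.128 sabins.
New total A_after = 90.340 sabins.
NR = 10·log₁₀(90.340/41.212) = 3.4 dB.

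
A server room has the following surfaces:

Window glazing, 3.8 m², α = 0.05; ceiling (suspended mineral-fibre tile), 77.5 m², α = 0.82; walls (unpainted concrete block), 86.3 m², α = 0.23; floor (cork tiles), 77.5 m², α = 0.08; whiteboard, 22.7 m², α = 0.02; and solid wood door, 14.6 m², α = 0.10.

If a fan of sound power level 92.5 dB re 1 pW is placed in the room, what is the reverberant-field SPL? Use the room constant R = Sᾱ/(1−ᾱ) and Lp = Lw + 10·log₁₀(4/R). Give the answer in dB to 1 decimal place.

77.2 dB

A = 91.703 sabins; S = 282.4 m².
ᾱ = 91.703/282.4 = 0.3247; R = Sᾱ/(1−ᾱ) = 91.703/(1−0.3247) = 135.796 m².
Lp = 92.5 + 10·log₁₀(4/135.796) = 92.5 + (-15.31) = 77.2 dB.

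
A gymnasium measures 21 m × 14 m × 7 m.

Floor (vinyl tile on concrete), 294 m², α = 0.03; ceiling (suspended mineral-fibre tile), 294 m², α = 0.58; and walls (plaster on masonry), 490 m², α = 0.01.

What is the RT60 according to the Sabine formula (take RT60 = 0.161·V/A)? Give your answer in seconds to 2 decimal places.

A = Σ Sᵢαᵢ = 294·0.03 + 294·0.58 + 490·0.01 = 184.240 sabins.
Room volume: 2058 m³.
Sabine: RT60 = 0.161 × 2058 / 184.240 = 1.80 s.

1.80 s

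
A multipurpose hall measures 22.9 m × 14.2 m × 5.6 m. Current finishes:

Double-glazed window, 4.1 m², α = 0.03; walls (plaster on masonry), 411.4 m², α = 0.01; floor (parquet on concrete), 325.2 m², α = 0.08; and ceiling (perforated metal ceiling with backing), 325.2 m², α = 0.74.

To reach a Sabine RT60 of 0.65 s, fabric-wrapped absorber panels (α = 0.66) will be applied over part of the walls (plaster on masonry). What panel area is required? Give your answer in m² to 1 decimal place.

A₁ = Σ Sᵢαᵢ = 4.1×0.03 + 411.4×0.01 + 325.2×0.08 + 325.2×0.74 = 270.901 sabins.
V = 1821.008 m³. Target absorption A₂ = 0.161 × 1821.008 / 0.65 = 451.050 sabins.
ΔA needed = 451.050 − 270.901 = 180.149 sabins.
Each m² of panel replacing the walls (plaster on masonry) adds (0.66 − 0.01) = 0.65 sabins.
Area = ΔA/Δα = 180.149/0.65 = 277.2 m².

277.2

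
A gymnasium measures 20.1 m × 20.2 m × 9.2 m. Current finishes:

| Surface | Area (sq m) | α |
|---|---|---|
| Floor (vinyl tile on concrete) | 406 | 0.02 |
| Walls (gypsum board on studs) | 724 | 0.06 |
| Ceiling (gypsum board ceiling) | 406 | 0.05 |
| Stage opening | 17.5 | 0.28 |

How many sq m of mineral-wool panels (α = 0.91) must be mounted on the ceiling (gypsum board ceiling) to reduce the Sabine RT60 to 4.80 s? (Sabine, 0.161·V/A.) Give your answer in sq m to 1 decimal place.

Summing Sᵢαᵢ: 8.120 + 43.440 + 20.300 + 4.900 → A₁ = 76.760 sabins.
V = 3735.384 m³. Target absorption A₂ = 0.161 × 3735.384 / 4.80 = 125.291 sabins.
Absorption to add: 125.291 − 76.760 = 48.531 sabins.
Each sq m of panel replacing the ceiling (gypsum board ceiling) adds (0.91 − 0.05) = 0.86 sabins.
Area = ΔA/Δα = 48.531/0.86 = 56.4 sq m.

56.4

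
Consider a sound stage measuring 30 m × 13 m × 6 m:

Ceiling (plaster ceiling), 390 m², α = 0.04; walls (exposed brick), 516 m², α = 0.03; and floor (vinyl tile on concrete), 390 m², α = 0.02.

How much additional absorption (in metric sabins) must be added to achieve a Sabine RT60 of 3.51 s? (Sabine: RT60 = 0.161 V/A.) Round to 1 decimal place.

Total absorption A₁ = 390*0.04 + 516*0.03 + 390*0.02
  = 15.600 + 15.480 + 7.800 = 38.880 m² sabins.
V = 2340 m³. Required absorption A₂ = 0.161 × 2340 / 3.51 = 107.333 sabins.
Shortfall: 107.333 − 38.880 = 68.5 sabins.

68.5 sabins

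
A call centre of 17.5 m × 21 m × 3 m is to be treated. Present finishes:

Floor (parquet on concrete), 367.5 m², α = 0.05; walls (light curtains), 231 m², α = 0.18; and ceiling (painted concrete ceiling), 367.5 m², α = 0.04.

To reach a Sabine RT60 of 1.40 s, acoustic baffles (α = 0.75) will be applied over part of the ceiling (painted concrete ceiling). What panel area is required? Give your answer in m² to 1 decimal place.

Summing Sᵢαᵢ: 18.375 + 41.580 + 14.700 → A₁ = 74.655 sabins.
V = 1102.5 m³. Target absorption A₂ = 0.161 × 1102.5 / 1.40 = 126.788 sabins.
ΔA needed = 126.788 − 74.655 = 52.133 sabins.
Each m² of panel replacing the ceiling (painted concrete ceiling) adds (0.75 − 0.04) = 0.71 sabins.
Area = ΔA/Δα = 52.133/0.71 = 73.4 m².

73.4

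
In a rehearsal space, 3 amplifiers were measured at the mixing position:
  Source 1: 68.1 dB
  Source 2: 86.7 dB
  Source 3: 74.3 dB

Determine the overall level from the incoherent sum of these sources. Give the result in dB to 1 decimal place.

Converting to relative power and adding: 10^(68.1/10) + 10^(86.7/10) + 10^(74.3/10) = 5.011e+08.
L_total = 10·log₁₀(5.011e+08) = 87.0 dB.

87.0 dB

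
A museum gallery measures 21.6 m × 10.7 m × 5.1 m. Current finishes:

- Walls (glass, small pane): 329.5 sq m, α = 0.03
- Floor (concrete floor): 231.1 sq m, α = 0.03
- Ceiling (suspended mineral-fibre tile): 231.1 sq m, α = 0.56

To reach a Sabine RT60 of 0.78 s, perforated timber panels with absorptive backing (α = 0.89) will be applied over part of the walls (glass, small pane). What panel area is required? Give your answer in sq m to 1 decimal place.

A₁ = Σ Sᵢαᵢ = 329.5·0.03 + 231.1·0.03 + 231.1·0.56 = 146.234 sabins.
Required A₂ = 0.161·1178.712/0.78 = 243.298 sabins.
ΔA needed = 243.298 − 146.234 = 97.064 sabins.
Each sq m of panel replacing the walls (glass, small pane) adds (0.89 − 0.03) = 0.86 sabins.
Area = ΔA/Δα = 97.064/0.86 = 112.9 sq m.

112.9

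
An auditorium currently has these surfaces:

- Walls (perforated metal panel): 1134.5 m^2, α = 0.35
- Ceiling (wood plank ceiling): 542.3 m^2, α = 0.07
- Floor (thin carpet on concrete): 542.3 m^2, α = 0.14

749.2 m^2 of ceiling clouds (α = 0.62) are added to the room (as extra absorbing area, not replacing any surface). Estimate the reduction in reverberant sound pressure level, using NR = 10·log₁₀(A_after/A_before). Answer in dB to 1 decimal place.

Summing Sᵢαᵢ: 397.075 + 37.961 + 75.922 → A_before = 510.958 sabins.
Treatment contributes 749.2·0.62 = 464.504 sabins.
New total A_after = 975.462 sabins.
Reduction = 10 log₁₀(A_after/A_before) = 10 log₁₀(1.9091) = 2.8 dB.

2.8 dB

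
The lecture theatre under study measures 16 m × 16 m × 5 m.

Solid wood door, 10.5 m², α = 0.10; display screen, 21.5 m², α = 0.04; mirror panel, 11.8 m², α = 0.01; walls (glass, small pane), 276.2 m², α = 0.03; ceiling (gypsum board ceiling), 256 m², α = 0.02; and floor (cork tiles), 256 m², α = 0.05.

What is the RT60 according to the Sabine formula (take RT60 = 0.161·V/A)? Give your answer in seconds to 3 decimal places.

7.299 s

Summing Sᵢαᵢ: 1.050 + 0.860 + 0.118 + 8.286 + 5.120 + 12.800 → A = 28.234 sabins.
V = 16·16·5 = 1280 m³.
Sabine: RT60 = 0.161 × 1280 / 28.234 = 7.299 s.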